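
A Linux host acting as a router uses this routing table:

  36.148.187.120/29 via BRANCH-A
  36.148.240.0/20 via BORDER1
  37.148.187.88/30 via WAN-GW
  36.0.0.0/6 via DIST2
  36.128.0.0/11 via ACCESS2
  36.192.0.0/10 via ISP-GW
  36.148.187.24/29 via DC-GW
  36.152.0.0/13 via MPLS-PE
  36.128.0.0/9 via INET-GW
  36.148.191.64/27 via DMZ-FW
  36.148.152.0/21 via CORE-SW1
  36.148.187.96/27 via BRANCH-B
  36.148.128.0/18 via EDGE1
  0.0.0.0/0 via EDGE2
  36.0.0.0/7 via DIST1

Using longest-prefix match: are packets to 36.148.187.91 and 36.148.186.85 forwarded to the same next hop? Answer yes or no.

yes

36.148.187.91: longest match 36.148.128.0/18 -> EDGE1
36.148.186.85: longest match 36.148.128.0/18 -> EDGE1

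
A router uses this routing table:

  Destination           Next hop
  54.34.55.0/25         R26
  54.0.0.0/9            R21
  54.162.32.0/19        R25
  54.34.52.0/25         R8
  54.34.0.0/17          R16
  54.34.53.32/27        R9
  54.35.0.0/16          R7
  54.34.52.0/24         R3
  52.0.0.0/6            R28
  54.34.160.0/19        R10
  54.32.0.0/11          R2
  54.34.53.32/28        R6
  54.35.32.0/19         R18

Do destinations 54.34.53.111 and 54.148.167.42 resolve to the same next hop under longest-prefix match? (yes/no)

no

54.34.53.111: longest match 54.34.0.0/17 -> R16
54.148.167.42: longest match 52.0.0.0/6 -> R28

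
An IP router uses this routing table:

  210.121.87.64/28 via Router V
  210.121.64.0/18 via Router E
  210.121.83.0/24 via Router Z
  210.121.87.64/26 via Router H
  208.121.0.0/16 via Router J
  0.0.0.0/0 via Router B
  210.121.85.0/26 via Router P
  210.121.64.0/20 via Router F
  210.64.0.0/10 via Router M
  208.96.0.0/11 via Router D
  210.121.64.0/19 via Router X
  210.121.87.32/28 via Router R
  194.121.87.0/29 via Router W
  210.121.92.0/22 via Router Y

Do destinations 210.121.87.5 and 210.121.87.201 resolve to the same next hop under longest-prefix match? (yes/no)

yes

210.121.87.5: longest match 210.121.64.0/19 -> Router X
210.121.87.201: longest match 210.121.64.0/19 -> Router X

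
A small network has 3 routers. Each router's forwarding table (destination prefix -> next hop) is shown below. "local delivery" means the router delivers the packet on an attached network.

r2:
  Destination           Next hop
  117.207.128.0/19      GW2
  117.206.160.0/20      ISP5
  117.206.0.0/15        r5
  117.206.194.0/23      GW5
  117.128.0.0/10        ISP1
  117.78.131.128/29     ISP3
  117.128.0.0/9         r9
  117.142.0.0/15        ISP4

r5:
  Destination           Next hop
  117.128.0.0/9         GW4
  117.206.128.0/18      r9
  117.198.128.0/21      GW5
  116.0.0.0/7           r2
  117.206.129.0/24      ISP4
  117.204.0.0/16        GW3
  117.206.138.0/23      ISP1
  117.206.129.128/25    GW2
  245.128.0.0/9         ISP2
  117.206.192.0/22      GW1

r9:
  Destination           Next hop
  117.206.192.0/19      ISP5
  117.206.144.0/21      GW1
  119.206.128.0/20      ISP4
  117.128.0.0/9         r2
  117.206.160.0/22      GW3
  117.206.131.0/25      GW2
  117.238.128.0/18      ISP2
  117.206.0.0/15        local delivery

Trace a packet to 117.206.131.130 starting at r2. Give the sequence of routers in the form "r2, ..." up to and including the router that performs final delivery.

At r2: longest match for 117.206.131.130 is 117.206.0.0/15 -> r5
At r5: longest match for 117.206.131.130 is 117.206.128.0/18 -> r9
At r9: longest match for 117.206.131.130 is 117.206.0.0/15 -> local delivery

r2, r5, r9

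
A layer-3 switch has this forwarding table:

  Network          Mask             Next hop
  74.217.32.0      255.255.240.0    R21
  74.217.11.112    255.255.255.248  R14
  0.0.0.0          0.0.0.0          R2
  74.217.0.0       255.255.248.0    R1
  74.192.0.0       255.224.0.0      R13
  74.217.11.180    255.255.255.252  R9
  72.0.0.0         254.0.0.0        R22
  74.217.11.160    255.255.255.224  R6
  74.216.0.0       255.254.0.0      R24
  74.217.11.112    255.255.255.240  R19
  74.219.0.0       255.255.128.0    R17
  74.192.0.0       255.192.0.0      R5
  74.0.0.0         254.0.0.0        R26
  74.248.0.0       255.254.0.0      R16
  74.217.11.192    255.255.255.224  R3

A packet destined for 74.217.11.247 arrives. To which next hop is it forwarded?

Routes whose prefix contains 74.217.11.247:
  0.0.0.0/0 (default, matches everything) -> R2
  74.0.0.0/7 (74.0.0.0 - 75.255.255.255) -> R26
  74.192.0.0/10 (74.192.0.0 - 74.255.255.255) -> R5
  74.192.0.0/11 (74.192.0.0 - 74.223.255.255) -> R13
  74.216.0.0/15 (74.216.0.0 - 74.217.255.255) -> R24
More-specific entries that do NOT match:
  74.217.11.180/30 (74.217.11.180 - 74.217.11.183) does not contain 74.217.11.247
  74.217.11.112/29 (74.217.11.112 - 74.217.11.119) does not contain 74.217.11.247
  74.217.11.112/28 (74.217.11.112 - 74.217.11.127) does not contain 74.217.11.247
  74.217.11.160/27 (74.217.11.160 - 74.217.11.191) does not contain 74.217.11.247
  74.217.11.192/27 (74.217.11.192 - 74.217.11.223) does not contain 74.217.11.247
  74.217.0.0/21 (74.217.0.0 - 74.217.7.255) does not contain 74.217.11.247
  74.217.32.0/20 (74.217.32.0 - 74.217.47.255) does not contain 74.217.11.247
  74.219.0.0/17 (74.219.0.0 - 74.219.127.255) does not contain 74.217.11.247
Longest matching prefix is /15 -> next hop R24.

R24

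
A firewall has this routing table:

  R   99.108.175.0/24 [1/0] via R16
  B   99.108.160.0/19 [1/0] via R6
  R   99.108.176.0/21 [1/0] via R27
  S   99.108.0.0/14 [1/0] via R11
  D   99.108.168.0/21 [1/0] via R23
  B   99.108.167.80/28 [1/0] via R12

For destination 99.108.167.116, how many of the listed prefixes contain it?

Prefixes containing 99.108.167.116:
  99.108.0.0/14 (99.108.0.0 - 99.111.255.255)
  99.108.160.0/19 (99.108.160.0 - 99.108.191.255)
Total matching entries: 2.

2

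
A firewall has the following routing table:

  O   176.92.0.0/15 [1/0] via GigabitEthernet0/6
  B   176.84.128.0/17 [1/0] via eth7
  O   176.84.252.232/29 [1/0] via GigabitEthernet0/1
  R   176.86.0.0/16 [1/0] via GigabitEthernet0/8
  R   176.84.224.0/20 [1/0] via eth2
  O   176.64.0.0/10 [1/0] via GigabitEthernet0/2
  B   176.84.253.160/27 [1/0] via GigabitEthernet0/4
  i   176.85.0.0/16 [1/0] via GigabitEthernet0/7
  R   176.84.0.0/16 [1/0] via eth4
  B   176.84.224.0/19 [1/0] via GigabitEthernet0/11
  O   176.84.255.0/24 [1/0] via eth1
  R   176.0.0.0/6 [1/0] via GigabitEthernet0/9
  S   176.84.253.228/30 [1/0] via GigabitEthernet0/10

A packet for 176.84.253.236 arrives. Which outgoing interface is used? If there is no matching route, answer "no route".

GigabitEthernet0/11

Routes whose prefix contains 176.84.253.236:
  176.0.0.0/6 (176.0.0.0 - 179.255.255.255) -> GigabitEthernet0/9
  176.64.0.0/10 (176.64.0.0 - 176.127.255.255) -> GigabitEthernet0/2
  176.84.0.0/16 (176.84.0.0 - 176.84.255.255) -> eth4
  176.84.128.0/17 (176.84.128.0 - 176.84.255.255) -> eth7
  176.84.224.0/19 (176.84.224.0 - 176.84.255.255) -> GigabitEthernet0/11
More-specific entries that do NOT match:
  176.84.253.228/30 (176.84.253.228 - 176.84.253.231) does not contain 176.84.253.236
  176.84.252.232/29 (176.84.252.232 - 176.84.252.239) does not contain 176.84.253.236
  176.84.253.160/27 (176.84.253.160 - 176.84.253.191) does not contain 176.84.253.236
  176.84.255.0/24 (176.84.255.0 - 176.84.255.255) does not contain 176.84.253.236
  176.84.224.0/20 (176.84.224.0 - 176.84.239.255) does not contain 176.84.253.236
Longest matching prefix is /19 -> interface GigabitEthernet0/11.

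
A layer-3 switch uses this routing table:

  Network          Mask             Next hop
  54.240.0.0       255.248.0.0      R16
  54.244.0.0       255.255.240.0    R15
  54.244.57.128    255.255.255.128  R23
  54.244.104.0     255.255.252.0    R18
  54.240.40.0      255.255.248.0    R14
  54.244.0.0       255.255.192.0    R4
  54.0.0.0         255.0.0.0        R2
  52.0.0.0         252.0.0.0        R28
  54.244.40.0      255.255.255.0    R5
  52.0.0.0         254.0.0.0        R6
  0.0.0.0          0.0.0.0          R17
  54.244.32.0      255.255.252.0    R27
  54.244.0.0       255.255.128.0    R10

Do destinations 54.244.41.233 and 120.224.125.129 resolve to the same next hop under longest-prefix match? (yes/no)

no

54.244.41.233: longest match 54.244.0.0/18 -> R4
120.224.125.129: longest match 0.0.0.0/0 -> R17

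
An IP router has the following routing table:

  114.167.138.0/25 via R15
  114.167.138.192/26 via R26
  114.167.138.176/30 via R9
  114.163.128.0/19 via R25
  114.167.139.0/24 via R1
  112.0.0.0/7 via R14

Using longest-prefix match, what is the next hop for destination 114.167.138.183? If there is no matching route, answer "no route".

no route

No entry's prefix contains 114.167.138.183; there is no default route.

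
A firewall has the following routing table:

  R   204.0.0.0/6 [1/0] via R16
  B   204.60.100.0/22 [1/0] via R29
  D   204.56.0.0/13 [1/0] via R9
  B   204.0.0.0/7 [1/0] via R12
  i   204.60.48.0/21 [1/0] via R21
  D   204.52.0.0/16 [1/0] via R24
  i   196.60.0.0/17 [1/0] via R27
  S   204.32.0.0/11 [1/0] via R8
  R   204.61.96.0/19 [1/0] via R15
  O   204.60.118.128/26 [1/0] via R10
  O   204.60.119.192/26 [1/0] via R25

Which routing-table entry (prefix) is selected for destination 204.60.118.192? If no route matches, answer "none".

204.56.0.0/13

Entries matching 204.60.118.192:
  204.0.0.0/6 (204.0.0.0 - 207.255.255.255)
  204.0.0.0/7 (204.0.0.0 - 205.255.255.255)
  204.32.0.0/11 (204.32.0.0 - 204.63.255.255)
  204.56.0.0/13 (204.56.0.0 - 204.63.255.255)
Most specific is 204.56.0.0/13.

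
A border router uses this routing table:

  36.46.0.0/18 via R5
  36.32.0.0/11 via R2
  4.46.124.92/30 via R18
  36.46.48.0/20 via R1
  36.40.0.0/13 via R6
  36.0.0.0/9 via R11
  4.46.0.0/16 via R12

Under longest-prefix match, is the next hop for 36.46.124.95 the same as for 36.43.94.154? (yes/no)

36.46.124.95: longest match 36.40.0.0/13 -> R6
36.43.94.154: longest match 36.40.0.0/13 -> R6

yes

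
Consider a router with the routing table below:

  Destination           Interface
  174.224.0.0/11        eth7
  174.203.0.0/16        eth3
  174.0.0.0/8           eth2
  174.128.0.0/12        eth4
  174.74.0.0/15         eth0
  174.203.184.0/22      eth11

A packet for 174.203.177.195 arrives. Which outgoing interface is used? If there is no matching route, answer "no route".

eth3

Routes whose prefix contains 174.203.177.195:
  174.0.0.0/8 (174.0.0.0 - 174.255.255.255) -> eth2
  174.203.0.0/16 (174.203.0.0 - 174.203.255.255) -> eth3
More-specific entries that do NOT match:
  174.203.184.0/22 (174.203.184.0 - 174.203.187.255) does not contain 174.203.177.195
Longest matching prefix is /16 -> interface eth3.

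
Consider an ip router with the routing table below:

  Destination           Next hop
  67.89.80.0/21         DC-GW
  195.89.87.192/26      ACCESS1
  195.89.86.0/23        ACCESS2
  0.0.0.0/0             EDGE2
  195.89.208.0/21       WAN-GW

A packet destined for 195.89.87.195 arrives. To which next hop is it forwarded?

ACCESS1

Routes whose prefix contains 195.89.87.195:
  0.0.0.0/0 (default, matches everything) -> EDGE2
  195.89.86.0/23 (195.89.86.0 - 195.89.87.255) -> ACCESS2
  195.89.87.192/26 (195.89.87.192 - 195.89.87.255) -> ACCESS1
Longest matching prefix is /26 -> next hop ACCESS1.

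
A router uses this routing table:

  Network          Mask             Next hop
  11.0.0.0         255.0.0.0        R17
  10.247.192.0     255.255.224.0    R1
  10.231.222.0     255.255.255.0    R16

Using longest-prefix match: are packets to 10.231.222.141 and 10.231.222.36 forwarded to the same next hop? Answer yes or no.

yes

10.231.222.141: longest match 10.231.222.0/24 -> R16
10.231.222.36: longest match 10.231.222.0/24 -> R16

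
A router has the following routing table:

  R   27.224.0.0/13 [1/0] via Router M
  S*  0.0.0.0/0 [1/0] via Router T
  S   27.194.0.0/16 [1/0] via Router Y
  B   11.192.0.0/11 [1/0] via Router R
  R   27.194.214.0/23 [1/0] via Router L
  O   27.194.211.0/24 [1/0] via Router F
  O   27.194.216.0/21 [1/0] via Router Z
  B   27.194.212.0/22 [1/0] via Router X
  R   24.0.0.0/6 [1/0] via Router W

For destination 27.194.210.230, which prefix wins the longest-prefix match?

Entries matching 27.194.210.230:
  0.0.0.0/0 (default, matches everything)
  24.0.0.0/6 (24.0.0.0 - 27.255.255.255)
  27.194.0.0/16 (27.194.0.0 - 27.194.255.255)
Most specific is 27.194.0.0/16.

27.194.0.0/16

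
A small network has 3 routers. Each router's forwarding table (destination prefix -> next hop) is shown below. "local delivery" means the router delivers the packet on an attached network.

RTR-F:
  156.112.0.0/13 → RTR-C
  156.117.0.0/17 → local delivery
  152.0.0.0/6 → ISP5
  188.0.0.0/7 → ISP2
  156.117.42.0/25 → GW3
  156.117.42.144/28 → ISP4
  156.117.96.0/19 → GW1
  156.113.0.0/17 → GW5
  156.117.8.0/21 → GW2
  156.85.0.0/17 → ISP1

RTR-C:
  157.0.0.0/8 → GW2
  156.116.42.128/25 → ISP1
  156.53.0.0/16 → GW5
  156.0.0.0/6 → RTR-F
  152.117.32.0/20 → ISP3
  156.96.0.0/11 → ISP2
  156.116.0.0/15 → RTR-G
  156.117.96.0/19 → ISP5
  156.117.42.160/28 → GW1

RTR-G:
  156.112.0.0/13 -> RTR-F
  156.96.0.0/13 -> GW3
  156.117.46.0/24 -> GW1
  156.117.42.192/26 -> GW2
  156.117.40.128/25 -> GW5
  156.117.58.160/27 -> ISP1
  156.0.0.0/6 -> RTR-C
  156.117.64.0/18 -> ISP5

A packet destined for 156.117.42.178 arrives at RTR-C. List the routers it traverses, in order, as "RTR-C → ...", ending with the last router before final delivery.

At RTR-C: longest match for 156.117.42.178 is 156.116.0.0/15 -> RTR-G
At RTR-G: longest match for 156.117.42.178 is 156.112.0.0/13 -> RTR-F
At RTR-F: longest match for 156.117.42.178 is 156.117.0.0/17 -> local delivery

RTR-C → RTR-G → RTR-F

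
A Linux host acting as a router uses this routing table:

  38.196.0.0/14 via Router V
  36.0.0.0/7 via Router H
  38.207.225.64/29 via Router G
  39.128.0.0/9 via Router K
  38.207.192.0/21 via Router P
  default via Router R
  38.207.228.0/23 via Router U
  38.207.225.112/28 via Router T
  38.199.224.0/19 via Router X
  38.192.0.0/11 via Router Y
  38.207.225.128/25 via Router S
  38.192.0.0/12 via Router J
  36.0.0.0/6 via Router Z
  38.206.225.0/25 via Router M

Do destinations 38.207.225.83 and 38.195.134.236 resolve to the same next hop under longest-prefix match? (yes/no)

yes

38.207.225.83: longest match 38.192.0.0/12 -> Router J
38.195.134.236: longest match 38.192.0.0/12 -> Router J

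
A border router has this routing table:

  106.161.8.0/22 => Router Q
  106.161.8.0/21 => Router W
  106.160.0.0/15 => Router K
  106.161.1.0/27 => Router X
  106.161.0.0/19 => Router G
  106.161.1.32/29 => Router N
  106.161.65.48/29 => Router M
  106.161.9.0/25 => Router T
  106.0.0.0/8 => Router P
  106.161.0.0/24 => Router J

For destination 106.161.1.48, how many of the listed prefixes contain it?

3

Prefixes containing 106.161.1.48:
  106.0.0.0/8 (106.0.0.0 - 106.255.255.255)
  106.160.0.0/15 (106.160.0.0 - 106.161.255.255)
  106.161.0.0/19 (106.161.0.0 - 106.161.31.255)
Total matching entries: 3.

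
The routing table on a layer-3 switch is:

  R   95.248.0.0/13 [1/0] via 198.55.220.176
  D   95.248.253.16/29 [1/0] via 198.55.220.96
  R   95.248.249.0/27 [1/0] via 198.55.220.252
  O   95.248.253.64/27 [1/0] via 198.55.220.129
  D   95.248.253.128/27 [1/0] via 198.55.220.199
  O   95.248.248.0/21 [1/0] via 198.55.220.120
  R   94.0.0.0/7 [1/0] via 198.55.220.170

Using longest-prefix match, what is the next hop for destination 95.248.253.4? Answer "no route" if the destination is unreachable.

198.55.220.120

Routes whose prefix contains 95.248.253.4:
  94.0.0.0/7 (94.0.0.0 - 95.255.255.255) -> 198.55.220.170
  95.248.0.0/13 (95.248.0.0 - 95.255.255.255) -> 198.55.220.176
  95.248.248.0/21 (95.248.248.0 - 95.248.255.255) -> 198.55.220.120
More-specific entries that do NOT match:
  95.248.253.16/29 (95.248.253.16 - 95.248.253.23) does not contain 95.248.253.4
  95.248.249.0/27 (95.248.249.0 - 95.248.249.31) does not contain 95.248.253.4
  95.248.253.64/27 (95.248.253.64 - 95.248.253.95) does not contain 95.248.253.4
  95.248.253.128/27 (95.248.253.128 - 95.248.253.159) does not contain 95.248.253.4
Longest matching prefix is /21 -> next hop 198.55.220.120.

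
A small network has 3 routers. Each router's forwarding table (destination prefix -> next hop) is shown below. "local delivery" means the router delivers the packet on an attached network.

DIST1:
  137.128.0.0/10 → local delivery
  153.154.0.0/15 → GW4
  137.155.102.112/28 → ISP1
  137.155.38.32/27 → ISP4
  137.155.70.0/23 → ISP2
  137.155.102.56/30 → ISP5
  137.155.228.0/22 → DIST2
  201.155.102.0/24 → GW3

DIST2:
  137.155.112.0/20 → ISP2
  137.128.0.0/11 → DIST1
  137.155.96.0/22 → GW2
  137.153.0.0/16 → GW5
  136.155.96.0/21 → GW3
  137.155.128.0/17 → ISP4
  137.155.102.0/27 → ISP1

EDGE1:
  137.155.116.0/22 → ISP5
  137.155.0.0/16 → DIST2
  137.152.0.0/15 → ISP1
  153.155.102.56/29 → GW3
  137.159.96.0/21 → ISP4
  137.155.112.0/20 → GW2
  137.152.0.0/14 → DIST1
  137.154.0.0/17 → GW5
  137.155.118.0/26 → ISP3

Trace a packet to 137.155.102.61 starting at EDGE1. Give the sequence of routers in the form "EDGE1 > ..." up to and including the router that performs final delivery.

EDGE1 > DIST2 > DIST1

At EDGE1: longest match for 137.155.102.61 is 137.155.0.0/16 -> DIST2
At DIST2: longest match for 137.155.102.61 is 137.128.0.0/11 -> DIST1
At DIST1: longest match for 137.155.102.61 is 137.128.0.0/10 -> local delivery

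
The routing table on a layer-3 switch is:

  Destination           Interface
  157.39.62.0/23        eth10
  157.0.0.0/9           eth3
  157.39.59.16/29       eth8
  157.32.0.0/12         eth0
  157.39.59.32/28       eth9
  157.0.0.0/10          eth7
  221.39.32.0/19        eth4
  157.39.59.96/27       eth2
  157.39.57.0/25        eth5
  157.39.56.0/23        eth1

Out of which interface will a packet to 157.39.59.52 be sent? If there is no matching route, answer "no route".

Routes whose prefix contains 157.39.59.52:
  157.0.0.0/9 (157.0.0.0 - 157.127.255.255) -> eth3
  157.0.0.0/10 (157.0.0.0 - 157.63.255.255) -> eth7
  157.32.0.0/12 (157.32.0.0 - 157.47.255.255) -> eth0
More-specific entries that do NOT match:
  157.39.59.16/29 (157.39.59.16 - 157.39.59.23) does not contain 157.39.59.52
  157.39.59.32/28 (157.39.59.32 - 157.39.59.47) does not contain 157.39.59.52
  157.39.59.96/27 (157.39.59.96 - 157.39.59.127) does not contain 157.39.59.52
  157.39.57.0/25 (157.39.57.0 - 157.39.57.127) does not contain 157.39.59.52
  157.39.62.0/23 (157.39.62.0 - 157.39.63.255) does not contain 157.39.59.52
  157.39.56.0/23 (157.39.56.0 - 157.39.57.255) does not contain 157.39.59.52
  221.39.32.0/19 (221.39.32.0 - 221.39.63.255) does not contain 157.39.59.52
Longest matching prefix is /12 -> interface eth0.

eth0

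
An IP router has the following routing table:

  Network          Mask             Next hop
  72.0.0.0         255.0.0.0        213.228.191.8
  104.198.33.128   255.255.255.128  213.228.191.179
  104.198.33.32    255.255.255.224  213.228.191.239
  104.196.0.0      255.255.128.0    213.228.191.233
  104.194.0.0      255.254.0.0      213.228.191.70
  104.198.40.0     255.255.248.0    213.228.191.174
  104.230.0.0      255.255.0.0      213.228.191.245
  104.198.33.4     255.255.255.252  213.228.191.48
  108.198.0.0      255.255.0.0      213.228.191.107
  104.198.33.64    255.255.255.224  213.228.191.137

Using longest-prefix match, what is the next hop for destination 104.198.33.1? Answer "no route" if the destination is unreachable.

No entry's prefix contains 104.198.33.1; there is no default route.

no route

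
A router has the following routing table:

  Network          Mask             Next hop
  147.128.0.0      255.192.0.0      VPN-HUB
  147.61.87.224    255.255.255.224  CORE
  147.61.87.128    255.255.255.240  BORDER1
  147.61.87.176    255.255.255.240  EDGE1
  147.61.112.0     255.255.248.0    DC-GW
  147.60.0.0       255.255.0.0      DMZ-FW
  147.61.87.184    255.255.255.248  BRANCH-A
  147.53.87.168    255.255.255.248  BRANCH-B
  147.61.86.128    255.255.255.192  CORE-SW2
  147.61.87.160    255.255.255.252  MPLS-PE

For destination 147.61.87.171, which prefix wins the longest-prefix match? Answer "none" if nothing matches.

none

147.61.87.171 is outside every listed prefix and there is no default route.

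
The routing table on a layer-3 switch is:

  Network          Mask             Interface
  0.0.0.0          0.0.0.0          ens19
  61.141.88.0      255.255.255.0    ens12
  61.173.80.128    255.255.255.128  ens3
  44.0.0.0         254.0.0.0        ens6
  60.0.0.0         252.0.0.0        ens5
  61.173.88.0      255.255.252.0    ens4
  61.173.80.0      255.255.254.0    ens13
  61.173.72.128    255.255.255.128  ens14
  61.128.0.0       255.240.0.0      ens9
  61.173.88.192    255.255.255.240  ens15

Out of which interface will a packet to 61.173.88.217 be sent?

ens4

Routes whose prefix contains 61.173.88.217:
  0.0.0.0/0 (default, matches everything) -> ens19
  60.0.0.0/6 (60.0.0.0 - 63.255.255.255) -> ens5
  61.173.88.0/22 (61.173.88.0 - 61.173.91.255) -> ens4
More-specific entries that do NOT match:
  61.173.88.192/28 (61.173.88.192 - 61.173.88.207) does not contain 61.173.88.217
  61.173.80.128/25 (61.173.80.128 - 61.173.80.255) does not contain 61.173.88.217
  61.173.72.128/25 (61.173.72.128 - 61.173.72.255) does not contain 61.173.88.217
  61.141.88.0/24 (61.141.88.0 - 61.141.88.255) does not contain 61.173.88.217
  61.173.80.0/23 (61.173.80.0 - 61.173.81.255) does not contain 61.173.88.217
Longest matching prefix is /22 -> interface ens4.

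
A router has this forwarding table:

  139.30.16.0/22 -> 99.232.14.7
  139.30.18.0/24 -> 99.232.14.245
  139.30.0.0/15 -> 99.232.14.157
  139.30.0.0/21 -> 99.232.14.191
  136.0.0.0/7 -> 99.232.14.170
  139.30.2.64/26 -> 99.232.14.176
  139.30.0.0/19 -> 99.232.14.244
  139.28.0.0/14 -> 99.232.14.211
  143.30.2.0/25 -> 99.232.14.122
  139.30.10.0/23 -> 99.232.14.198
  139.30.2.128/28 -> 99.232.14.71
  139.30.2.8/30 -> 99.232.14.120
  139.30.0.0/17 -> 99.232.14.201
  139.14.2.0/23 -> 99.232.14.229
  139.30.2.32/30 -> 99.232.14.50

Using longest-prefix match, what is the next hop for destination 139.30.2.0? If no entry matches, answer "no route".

99.232.14.191

Routes whose prefix contains 139.30.2.0:
  139.28.0.0/14 (139.28.0.0 - 139.31.255.255) -> 99.232.14.211
  139.30.0.0/15 (139.30.0.0 - 139.31.255.255) -> 99.232.14.157
  139.30.0.0/17 (139.30.0.0 - 139.30.127.255) -> 99.232.14.201
  139.30.0.0/19 (139.30.0.0 - 139.30.31.255) -> 99.232.14.244
  139.30.0.0/21 (139.30.0.0 - 139.30.7.255) -> 99.232.14.191
More-specific entries that do NOT match:
  139.30.2.8/30 (139.30.2.8 - 139.30.2.11) does not contain 139.30.2.0
  139.30.2.32/30 (139.30.2.32 - 139.30.2.35) does not contain 139.30.2.0
  139.30.2.128/28 (139.30.2.128 - 139.30.2.143) does not contain 139.30.2.0
  139.30.2.64/26 (139.30.2.64 - 139.30.2.127) does not contain 139.30.2.0
  143.30.2.0/25 (143.30.2.0 - 143.30.2.127) does not contain 139.30.2.0
  139.30.18.0/24 (139.30.18.0 - 139.30.18.255) does not contain 139.30.2.0
  139.30.10.0/23 (139.30.10.0 - 139.30.11.255) does not contain 139.30.2.0
  139.14.2.0/23 (139.14.2.0 - 139.14.3.255) does not contain 139.30.2.0
  139.30.16.0/22 (139.30.16.0 - 139.30.19.255) does not contain 139.30.2.0
Longest matching prefix is /21 -> next hop 99.232.14.191.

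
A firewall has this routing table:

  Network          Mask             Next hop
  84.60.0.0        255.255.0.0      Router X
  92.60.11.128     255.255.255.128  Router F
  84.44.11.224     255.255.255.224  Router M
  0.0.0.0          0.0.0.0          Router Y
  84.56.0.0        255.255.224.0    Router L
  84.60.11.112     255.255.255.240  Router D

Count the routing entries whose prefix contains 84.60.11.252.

2

Prefixes containing 84.60.11.252:
  0.0.0.0/0 (default, matches everything)
  84.60.0.0/16 (84.60.0.0 - 84.60.255.255)
Total matching entries: 2.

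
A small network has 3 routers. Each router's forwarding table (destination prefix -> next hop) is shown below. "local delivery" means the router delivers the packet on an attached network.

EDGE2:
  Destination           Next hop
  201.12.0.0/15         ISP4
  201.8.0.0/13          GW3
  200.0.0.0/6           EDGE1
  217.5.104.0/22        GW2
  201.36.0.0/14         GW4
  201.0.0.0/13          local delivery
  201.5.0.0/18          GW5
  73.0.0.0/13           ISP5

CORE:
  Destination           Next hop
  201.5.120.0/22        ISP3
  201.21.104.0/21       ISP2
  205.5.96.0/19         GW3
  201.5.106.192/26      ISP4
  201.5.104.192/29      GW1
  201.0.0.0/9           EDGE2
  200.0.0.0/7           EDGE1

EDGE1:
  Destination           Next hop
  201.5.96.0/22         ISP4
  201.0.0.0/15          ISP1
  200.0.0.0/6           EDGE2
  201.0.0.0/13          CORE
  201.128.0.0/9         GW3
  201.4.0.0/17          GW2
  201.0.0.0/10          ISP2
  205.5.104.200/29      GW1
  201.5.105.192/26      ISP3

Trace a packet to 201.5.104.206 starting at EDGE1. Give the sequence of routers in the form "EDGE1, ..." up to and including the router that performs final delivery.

At EDGE1: longest match for 201.5.104.206 is 201.0.0.0/13 -> CORE
At CORE: longest match for 201.5.104.206 is 201.0.0.0/9 -> EDGE2
At EDGE2: longest match for 201.5.104.206 is 201.0.0.0/13 -> local delivery

EDGE1, CORE, EDGE2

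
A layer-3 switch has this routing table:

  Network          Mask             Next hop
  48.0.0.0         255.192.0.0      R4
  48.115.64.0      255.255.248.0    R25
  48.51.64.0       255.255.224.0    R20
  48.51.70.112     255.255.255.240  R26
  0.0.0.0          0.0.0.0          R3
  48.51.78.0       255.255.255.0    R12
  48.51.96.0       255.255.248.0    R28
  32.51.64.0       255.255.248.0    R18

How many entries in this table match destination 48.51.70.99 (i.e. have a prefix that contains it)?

3

Prefixes containing 48.51.70.99:
  0.0.0.0/0 (default, matches everything)
  48.0.0.0/10 (48.0.0.0 - 48.63.255.255)
  48.51.64.0/19 (48.51.64.0 - 48.51.95.255)
Total matching entries: 3.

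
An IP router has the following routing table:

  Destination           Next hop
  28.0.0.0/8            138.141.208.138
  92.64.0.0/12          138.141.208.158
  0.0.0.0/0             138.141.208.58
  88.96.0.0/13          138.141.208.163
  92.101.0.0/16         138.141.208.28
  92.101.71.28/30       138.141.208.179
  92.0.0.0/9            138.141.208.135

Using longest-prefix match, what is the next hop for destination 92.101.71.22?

138.141.208.28

Routes whose prefix contains 92.101.71.22:
  0.0.0.0/0 (default, matches everything) -> 138.141.208.58
  92.0.0.0/9 (92.0.0.0 - 92.127.255.255) -> 138.141.208.135
  92.101.0.0/16 (92.101.0.0 - 92.101.255.255) -> 138.141.208.28
More-specific entries that do NOT match:
  92.101.71.28/30 (92.101.71.28 - 92.101.71.31) does not contain 92.101.71.22
Longest matching prefix is /16 -> next hop 138.141.208.28.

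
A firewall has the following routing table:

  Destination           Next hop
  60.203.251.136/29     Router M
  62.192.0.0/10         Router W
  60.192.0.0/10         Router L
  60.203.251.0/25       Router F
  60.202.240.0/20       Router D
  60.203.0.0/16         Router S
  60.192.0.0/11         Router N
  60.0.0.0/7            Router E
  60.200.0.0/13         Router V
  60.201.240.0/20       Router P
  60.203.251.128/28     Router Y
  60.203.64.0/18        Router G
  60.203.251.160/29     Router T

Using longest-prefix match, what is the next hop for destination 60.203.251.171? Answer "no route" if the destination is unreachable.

Routes whose prefix contains 60.203.251.171:
  60.0.0.0/7 (60.0.0.0 - 61.255.255.255) -> Router E
  60.192.0.0/10 (60.192.0.0 - 60.255.255.255) -> Router L
  60.192.0.0/11 (60.192.0.0 - 60.223.255.255) -> Router N
  60.200.0.0/13 (60.200.0.0 - 60.207.255.255) -> Router V
  60.203.0.0/16 (60.203.0.0 - 60.203.255.255) -> Router S
More-specific entries that do NOT match:
  60.203.251.136/29 (60.203.251.136 - 60.203.251.143) does not contain 60.203.251.171
  60.203.251.160/29 (60.203.251.160 - 60.203.251.167) does not contain 60.203.251.171
  60.203.251.128/28 (60.203.251.128 - 60.203.251.143) does not contain 60.203.251.171
  60.203.251.0/25 (60.203.251.0 - 60.203.251.127) does not contain 60.203.251.171
  60.202.240.0/20 (60.202.240.0 - 60.202.255.255) does not contain 60.203.251.171
  60.201.240.0/20 (60.201.240.0 - 60.201.255.255) does not contain 60.203.251.171
  60.203.64.0/18 (60.203.64.0 - 60.203.127.255) does not contain 60.203.251.171
Longest matching prefix is /16 -> next hop Router S.

Router S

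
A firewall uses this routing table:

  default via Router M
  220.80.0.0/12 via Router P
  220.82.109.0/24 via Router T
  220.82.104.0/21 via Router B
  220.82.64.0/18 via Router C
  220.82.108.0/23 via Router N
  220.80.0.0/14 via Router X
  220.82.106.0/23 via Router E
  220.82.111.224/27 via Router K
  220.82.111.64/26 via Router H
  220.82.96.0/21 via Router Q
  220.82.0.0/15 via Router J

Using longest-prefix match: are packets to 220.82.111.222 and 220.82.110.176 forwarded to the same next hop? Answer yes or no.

220.82.111.222: longest match 220.82.104.0/21 -> Router B
220.82.110.176: longest match 220.82.104.0/21 -> Router B

yes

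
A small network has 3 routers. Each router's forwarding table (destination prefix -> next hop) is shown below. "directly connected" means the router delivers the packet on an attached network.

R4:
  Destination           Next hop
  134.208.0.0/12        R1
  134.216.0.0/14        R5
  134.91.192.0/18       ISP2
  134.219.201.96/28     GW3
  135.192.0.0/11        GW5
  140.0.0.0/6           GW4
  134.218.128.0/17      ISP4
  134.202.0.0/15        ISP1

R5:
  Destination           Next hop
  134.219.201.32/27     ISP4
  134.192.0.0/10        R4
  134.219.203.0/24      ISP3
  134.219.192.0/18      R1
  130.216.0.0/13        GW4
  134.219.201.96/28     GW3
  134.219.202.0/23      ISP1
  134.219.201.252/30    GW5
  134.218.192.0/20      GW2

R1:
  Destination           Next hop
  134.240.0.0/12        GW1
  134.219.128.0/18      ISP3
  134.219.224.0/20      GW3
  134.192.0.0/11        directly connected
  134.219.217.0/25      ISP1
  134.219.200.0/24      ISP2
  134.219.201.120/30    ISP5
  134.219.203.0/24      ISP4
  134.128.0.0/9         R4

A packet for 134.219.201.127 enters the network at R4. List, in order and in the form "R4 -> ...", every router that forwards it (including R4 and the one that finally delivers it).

At R4: longest match for 134.219.201.127 is 134.216.0.0/14 -> R5
At R5: longest match for 134.219.201.127 is 134.219.192.0/18 -> R1
At R1: longest match for 134.219.201.127 is 134.192.0.0/11 -> directly connected

R4 -> R5 -> R1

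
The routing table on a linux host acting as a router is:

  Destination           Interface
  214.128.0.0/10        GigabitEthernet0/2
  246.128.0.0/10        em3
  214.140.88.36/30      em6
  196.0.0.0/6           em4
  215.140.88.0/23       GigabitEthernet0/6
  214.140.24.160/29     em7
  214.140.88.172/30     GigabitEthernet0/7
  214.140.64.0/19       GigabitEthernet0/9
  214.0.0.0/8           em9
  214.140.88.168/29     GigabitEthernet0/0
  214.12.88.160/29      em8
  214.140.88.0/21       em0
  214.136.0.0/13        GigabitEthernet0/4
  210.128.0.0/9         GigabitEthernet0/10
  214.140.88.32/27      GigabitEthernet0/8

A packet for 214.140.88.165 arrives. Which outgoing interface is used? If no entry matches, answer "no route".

Routes whose prefix contains 214.140.88.165:
  214.0.0.0/8 (214.0.0.0 - 214.255.255.255) -> em9
  214.128.0.0/10 (214.128.0.0 - 214.191.255.255) -> GigabitEthernet0/2
  214.136.0.0/13 (214.136.0.0 - 214.143.255.255) -> GigabitEthernet0/4
  214.140.64.0/19 (214.140.64.0 - 214.140.95.255) -> GigabitEthernet0/9
  214.140.88.0/21 (214.140.88.0 - 214.140.95.255) -> em0
More-specific entries that do NOT match:
  214.140.88.36/30 (214.140.88.36 - 214.140.88.39) does not contain 214.140.88.165
  214.140.88.172/30 (214.140.88.172 - 214.140.88.175) does not contain 214.140.88.165
  214.140.24.160/29 (214.140.24.160 - 214.140.24.167) does not contain 214.140.88.165
  214.140.88.168/29 (214.140.88.168 - 214.140.88.175) does not contain 214.140.88.165
  214.12.88.160/29 (214.12.88.160 - 214.12.88.167) does not contain 214.140.88.165
  214.140.88.32/27 (214.140.88.32 - 214.140.88.63) does not contain 214.140.88.165
  215.140.88.0/23 (215.140.88.0 - 215.140.89.255) does not contain 214.140.88.165
Longest matching prefix is /21 -> interface em0.

em0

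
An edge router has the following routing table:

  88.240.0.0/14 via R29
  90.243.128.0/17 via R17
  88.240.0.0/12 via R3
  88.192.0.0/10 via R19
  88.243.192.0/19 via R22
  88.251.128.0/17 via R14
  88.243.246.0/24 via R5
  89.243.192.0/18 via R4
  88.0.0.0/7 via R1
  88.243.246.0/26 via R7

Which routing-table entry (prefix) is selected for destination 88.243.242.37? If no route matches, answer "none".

Entries matching 88.243.242.37:
  88.0.0.0/7 (88.0.0.0 - 89.255.255.255)
  88.192.0.0/10 (88.192.0.0 - 88.255.255.255)
  88.240.0.0/12 (88.240.0.0 - 88.255.255.255)
  88.240.0.0/14 (88.240.0.0 - 88.243.255.255)
Most specific is 88.240.0.0/14.

88.240.0.0/14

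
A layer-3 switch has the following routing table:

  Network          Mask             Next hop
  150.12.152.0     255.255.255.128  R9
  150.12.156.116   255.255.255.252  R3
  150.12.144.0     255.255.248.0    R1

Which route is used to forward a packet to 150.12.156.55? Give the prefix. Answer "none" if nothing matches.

none

150.12.156.55 is outside every listed prefix and there is no default route.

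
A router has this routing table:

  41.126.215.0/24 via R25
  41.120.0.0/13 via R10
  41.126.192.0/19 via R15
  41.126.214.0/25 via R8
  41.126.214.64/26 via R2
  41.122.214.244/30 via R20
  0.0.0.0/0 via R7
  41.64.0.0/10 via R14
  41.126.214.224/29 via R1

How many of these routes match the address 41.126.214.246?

Prefixes containing 41.126.214.246:
  0.0.0.0/0 (default, matches everything)
  41.64.0.0/10 (41.64.0.0 - 41.127.255.255)
  41.120.0.0/13 (41.120.0.0 - 41.127.255.255)
  41.126.192.0/19 (41.126.192.0 - 41.126.223.255)
Total matching entries: 4.

4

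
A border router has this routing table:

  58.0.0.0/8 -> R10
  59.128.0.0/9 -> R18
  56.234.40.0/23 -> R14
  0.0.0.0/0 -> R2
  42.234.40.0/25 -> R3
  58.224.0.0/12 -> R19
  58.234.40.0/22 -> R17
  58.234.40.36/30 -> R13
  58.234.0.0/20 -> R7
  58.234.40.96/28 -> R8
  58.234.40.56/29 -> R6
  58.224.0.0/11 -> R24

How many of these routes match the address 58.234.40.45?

5

Prefixes containing 58.234.40.45:
  0.0.0.0/0 (default, matches everything)
  58.0.0.0/8 (58.0.0.0 - 58.255.255.255)
  58.224.0.0/11 (58.224.0.0 - 58.255.255.255)
  58.224.0.0/12 (58.224.0.0 - 58.239.255.255)
  58.234.40.0/22 (58.234.40.0 - 58.234.43.255)
Total matching entries: 5.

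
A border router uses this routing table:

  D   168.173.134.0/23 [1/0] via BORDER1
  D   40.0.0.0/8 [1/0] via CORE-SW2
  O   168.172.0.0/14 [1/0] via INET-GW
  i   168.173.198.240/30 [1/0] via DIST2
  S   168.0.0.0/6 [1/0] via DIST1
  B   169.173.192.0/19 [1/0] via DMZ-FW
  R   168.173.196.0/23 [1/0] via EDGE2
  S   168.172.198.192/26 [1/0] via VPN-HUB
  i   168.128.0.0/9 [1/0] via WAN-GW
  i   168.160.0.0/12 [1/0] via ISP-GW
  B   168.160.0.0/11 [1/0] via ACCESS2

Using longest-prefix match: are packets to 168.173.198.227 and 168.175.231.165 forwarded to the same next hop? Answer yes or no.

168.173.198.227: longest match 168.172.0.0/14 -> INET-GW
168.175.231.165: longest match 168.172.0.0/14 -> INET-GW

yes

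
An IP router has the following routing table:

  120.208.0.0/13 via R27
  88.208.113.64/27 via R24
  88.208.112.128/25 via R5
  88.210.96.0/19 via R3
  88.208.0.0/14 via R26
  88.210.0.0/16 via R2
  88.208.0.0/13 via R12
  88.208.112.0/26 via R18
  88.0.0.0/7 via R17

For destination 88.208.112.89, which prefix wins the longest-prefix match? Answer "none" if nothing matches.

Entries matching 88.208.112.89:
  88.0.0.0/7 (88.0.0.0 - 89.255.255.255)
  88.208.0.0/13 (88.208.0.0 - 88.215.255.255)
  88.208.0.0/14 (88.208.0.0 - 88.211.255.255)
Most specific is 88.208.0.0/14.

88.208.0.0/14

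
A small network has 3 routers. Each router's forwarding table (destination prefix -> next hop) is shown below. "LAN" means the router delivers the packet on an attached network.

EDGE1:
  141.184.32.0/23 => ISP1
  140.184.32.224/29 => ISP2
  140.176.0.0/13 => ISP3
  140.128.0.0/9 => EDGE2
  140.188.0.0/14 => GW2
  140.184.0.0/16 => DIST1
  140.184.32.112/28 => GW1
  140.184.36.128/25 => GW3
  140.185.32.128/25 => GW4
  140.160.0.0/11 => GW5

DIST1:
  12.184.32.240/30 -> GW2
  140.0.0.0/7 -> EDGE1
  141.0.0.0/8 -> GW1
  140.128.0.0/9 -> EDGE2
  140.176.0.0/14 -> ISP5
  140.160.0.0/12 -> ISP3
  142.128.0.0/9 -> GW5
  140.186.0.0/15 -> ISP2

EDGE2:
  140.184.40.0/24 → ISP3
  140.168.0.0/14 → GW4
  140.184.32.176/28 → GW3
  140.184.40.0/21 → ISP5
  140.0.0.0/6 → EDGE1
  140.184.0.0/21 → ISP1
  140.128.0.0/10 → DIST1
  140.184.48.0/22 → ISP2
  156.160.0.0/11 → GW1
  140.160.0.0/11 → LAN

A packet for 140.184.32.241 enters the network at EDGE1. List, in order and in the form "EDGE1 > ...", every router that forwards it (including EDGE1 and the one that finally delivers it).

EDGE1 > DIST1 > EDGE2

At EDGE1: longest match for 140.184.32.241 is 140.184.0.0/16 -> DIST1
At DIST1: longest match for 140.184.32.241 is 140.128.0.0/9 -> EDGE2
At EDGE2: longest match for 140.184.32.241 is 140.160.0.0/11 -> LAN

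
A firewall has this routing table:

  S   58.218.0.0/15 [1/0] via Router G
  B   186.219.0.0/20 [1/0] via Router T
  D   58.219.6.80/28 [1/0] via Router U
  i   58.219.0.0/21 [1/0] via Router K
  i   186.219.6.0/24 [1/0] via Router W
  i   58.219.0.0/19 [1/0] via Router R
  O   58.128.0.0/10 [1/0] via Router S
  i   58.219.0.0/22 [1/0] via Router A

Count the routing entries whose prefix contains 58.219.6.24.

3

Prefixes containing 58.219.6.24:
  58.218.0.0/15 (58.218.0.0 - 58.219.255.255)
  58.219.0.0/19 (58.219.0.0 - 58.219.31.255)
  58.219.0.0/21 (58.219.0.0 - 58.219.7.255)
Total matching entries: 3.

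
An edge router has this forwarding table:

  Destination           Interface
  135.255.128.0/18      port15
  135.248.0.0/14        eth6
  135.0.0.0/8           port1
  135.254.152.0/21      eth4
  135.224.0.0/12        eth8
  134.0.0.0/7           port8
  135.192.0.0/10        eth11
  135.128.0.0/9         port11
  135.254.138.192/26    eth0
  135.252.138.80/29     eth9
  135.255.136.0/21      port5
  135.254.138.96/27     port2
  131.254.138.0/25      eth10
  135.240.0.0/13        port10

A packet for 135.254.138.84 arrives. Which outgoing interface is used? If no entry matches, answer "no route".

Routes whose prefix contains 135.254.138.84:
  134.0.0.0/7 (134.0.0.0 - 135.255.255.255) -> port8
  135.0.0.0/8 (135.0.0.0 - 135.255.255.255) -> port1
  135.128.0.0/9 (135.128.0.0 - 135.255.255.255) -> port11
  135.192.0.0/10 (135.192.0.0 - 135.255.255.255) -> eth11
More-specific entries that do NOT match:
  135.252.138.80/29 (135.252.138.80 - 135.252.138.87) does not contain 135.254.138.84
  135.254.138.96/27 (135.254.138.96 - 135.254.138.127) does not contain 135.254.138.84
  135.254.138.192/26 (135.254.138.192 - 135.254.138.255) does not contain 135.254.138.84
  131.254.138.0/25 (131.254.138.0 - 131.254.138.127) does not contain 135.254.138.84
  135.254.152.0/21 (135.254.152.0 - 135.254.159.255) does not contain 135.254.138.84
  135.255.136.0/21 (135.255.136.0 - 135.255.143.255) does not contain 135.254.138.84
  135.255.128.0/18 (135.255.128.0 - 135.255.191.255) does not contain 135.254.138.84
  135.248.0.0/14 (135.248.0.0 - 135.251.255.255) does not contain 135.254.138.84
  135.240.0.0/13 (135.240.0.0 - 135.247.255.255) does not contain 135.254.138.84
  135.224.0.0/12 (135.224.0.0 - 135.239.255.255) does not contain 135.254.138.84
Longest matching prefix is /10 -> interface eth11.

eth11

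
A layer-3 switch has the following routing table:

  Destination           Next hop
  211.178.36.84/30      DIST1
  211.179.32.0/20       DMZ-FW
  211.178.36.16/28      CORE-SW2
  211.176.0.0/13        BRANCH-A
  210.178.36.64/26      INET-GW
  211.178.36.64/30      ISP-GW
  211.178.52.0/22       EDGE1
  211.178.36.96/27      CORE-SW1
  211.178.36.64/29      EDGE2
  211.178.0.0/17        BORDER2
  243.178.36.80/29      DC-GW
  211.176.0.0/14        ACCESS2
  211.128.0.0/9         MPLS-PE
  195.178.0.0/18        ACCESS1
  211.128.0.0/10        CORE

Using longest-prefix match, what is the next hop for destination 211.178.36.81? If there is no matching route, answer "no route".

BORDER2

Routes whose prefix contains 211.178.36.81:
  211.128.0.0/9 (211.128.0.0 - 211.255.255.255) -> MPLS-PE
  211.128.0.0/10 (211.128.0.0 - 211.191.255.255) -> CORE
  211.176.0.0/13 (211.176.0.0 - 211.183.255.255) -> BRANCH-A
  211.176.0.0/14 (211.176.0.0 - 211.179.255.255) -> ACCESS2
  211.178.0.0/17 (211.178.0.0 - 211.178.127.255) -> BORDER2
More-specific entries that do NOT match:
  211.178.36.84/30 (211.178.36.84 - 211.178.36.87) does not contain 211.178.36.81
  211.178.36.64/30 (211.178.36.64 - 211.178.36.67) does not contain 211.178.36.81
  211.178.36.64/29 (211.178.36.64 - 211.178.36.71) does not contain 211.178.36.81
  243.178.36.80/29 (243.178.36.80 - 243.178.36.87) does not contain 211.178.36.81
  211.178.36.16/28 (211.178.36.16 - 211.178.36.31) does not contain 211.178.36.81
  211.178.36.96/27 (211.178.36.96 - 211.178.36.127) does not contain 211.178.36.81
  210.178.36.64/26 (210.178.36.64 - 210.178.36.127) does not contain 211.178.36.81
  211.178.52.0/22 (211.178.52.0 - 211.178.55.255) does not contain 211.178.36.81
  211.179.32.0/20 (211.179.32.0 - 211.179.47.255) does not contain 211.178.36.81
  195.178.0.0/18 (195.178.0.0 - 195.178.63.255) does not contain 211.178.36.81
Longest matching prefix is /17 -> next hop BORDER2.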